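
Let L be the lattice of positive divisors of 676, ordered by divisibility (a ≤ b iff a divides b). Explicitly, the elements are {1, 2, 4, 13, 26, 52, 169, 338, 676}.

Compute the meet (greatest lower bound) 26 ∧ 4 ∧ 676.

In the divisibility order, the meet is the greatest common divisor: gcd(26, 4, 676) = 2.

2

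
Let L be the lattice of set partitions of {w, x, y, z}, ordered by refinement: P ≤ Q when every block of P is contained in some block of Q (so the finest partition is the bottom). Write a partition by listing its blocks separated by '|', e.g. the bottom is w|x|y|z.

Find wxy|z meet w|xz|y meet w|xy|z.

w|x|y|z

The meet (common refinement) of wxy|z, w|xz|y, w|xy|z intersects blocks pairwise, giving w|x|y|z.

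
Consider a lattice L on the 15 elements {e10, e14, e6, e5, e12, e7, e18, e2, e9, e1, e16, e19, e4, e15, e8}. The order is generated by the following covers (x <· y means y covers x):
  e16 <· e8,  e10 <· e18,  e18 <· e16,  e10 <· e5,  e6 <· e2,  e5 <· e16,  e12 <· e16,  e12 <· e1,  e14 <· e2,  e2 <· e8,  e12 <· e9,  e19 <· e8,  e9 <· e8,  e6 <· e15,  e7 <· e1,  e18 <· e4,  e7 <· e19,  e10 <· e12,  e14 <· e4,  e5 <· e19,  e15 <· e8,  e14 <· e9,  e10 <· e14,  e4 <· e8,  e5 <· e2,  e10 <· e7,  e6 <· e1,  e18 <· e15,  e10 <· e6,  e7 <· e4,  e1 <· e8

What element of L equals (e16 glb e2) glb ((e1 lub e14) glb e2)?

e16 ∧ e2 = e5
e1 ∨ e14 = e8
e8 ∧ e2 = e2
e5 ∧ e2 = e5

e5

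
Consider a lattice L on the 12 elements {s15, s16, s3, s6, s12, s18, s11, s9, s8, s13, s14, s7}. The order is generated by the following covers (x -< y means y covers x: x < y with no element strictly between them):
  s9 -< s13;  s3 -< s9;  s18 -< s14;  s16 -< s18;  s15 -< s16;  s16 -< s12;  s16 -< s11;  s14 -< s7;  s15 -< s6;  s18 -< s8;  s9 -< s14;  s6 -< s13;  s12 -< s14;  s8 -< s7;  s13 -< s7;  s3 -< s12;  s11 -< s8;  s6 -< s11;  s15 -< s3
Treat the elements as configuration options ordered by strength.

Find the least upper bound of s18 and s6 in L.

Common upper bounds of {s18, s6}: s7, s8.
The least among these is s8.

s8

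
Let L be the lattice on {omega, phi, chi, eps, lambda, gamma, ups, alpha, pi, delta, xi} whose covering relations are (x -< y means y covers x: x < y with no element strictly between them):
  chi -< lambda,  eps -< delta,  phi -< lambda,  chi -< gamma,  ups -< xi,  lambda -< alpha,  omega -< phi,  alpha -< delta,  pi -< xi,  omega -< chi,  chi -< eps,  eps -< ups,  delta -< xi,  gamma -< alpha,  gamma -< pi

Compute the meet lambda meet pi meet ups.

chi

Common lower bounds of {lambda, pi, ups}: chi, omega.
The greatest among these is chi.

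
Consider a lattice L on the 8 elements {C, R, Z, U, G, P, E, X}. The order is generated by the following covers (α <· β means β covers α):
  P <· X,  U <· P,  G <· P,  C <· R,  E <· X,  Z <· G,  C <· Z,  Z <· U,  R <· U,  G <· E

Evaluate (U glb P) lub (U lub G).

U ∧ P = U
U ∨ G = P
U ∨ P = P

P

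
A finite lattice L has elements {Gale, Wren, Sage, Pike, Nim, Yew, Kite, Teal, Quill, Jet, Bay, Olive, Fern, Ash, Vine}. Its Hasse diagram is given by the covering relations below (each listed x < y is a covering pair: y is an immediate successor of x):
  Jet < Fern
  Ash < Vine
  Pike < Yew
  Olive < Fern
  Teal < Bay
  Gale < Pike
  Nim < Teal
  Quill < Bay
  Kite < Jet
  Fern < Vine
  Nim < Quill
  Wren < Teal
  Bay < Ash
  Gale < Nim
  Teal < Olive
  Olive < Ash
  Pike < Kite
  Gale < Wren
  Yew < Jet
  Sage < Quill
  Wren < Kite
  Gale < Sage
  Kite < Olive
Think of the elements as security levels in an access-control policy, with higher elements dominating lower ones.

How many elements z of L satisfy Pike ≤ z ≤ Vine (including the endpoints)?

The interval [Pike, Vine] = {Ash, Fern, Jet, Kite, Olive, Pike, Vine, Yew}, which has 8 elements.

8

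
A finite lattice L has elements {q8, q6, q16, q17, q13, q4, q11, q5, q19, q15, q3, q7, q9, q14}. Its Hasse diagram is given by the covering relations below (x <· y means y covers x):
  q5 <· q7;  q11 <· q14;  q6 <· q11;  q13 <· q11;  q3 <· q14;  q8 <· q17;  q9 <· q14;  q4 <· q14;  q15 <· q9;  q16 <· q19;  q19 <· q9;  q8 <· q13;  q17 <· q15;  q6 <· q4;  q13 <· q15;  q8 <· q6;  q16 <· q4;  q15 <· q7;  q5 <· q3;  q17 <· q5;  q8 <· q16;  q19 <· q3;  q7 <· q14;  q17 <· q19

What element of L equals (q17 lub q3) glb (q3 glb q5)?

q17 ∨ q3 = q3
q3 ∧ q5 = q5
q3 ∧ q5 = q5

q5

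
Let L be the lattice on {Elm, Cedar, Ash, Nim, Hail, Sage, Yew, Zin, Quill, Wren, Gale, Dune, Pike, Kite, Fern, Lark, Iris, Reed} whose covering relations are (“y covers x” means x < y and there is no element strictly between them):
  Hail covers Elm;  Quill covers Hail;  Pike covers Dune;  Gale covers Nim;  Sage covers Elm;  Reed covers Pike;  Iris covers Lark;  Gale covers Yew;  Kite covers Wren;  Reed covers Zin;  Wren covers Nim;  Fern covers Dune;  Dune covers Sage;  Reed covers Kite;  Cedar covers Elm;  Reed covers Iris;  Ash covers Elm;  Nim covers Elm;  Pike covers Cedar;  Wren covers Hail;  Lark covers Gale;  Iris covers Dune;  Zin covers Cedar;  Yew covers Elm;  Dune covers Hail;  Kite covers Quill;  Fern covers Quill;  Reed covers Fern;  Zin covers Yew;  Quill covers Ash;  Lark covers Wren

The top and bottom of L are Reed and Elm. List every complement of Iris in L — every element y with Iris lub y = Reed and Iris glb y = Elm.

Ash, Cedar

Need y with Iris ∨ y = Reed and Iris ∧ y = Elm.
Checking each element gives: Ash, Cedar.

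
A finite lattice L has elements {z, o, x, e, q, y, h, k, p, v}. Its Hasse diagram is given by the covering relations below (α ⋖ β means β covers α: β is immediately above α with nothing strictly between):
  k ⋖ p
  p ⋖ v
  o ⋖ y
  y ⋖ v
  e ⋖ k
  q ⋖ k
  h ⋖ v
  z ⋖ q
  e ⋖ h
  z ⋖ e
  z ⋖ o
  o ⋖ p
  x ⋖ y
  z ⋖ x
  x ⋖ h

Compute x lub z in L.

x ∨ z = x

x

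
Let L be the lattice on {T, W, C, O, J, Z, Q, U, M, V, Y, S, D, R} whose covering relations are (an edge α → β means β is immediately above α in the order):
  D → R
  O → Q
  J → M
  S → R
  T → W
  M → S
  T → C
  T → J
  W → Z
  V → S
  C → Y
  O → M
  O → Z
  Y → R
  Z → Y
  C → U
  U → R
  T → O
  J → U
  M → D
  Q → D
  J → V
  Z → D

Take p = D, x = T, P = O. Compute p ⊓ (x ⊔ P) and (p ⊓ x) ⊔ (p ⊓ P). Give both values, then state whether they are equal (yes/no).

O; O; yes

x ⊔ P = O, so p ⊓ (x ⊔ P) = D ⊓ O = O.
p ⊓ x = T and p ⊓ P = O, so (p ⊓ x) ⊔ (p ⊓ P) = T ⊔ O = O.
Equal: yes.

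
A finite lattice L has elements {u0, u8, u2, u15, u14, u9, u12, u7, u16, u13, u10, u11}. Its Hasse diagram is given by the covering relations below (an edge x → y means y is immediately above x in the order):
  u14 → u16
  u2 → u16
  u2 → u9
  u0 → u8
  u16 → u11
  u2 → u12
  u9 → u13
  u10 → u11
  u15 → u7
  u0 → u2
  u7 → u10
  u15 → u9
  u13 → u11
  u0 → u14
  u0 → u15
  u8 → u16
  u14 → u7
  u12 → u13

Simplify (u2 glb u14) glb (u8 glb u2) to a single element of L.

u2 ∧ u14 = u0
u8 ∧ u2 = u0
u0 ∧ u0 = u0

u0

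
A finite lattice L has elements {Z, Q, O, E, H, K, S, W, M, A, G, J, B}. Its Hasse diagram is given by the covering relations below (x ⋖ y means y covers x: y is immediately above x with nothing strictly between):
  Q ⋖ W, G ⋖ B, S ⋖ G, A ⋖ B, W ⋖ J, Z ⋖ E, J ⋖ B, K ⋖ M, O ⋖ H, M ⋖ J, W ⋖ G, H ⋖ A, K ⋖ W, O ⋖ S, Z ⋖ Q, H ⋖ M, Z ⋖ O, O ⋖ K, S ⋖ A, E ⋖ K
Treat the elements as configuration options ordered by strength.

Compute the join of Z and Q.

Common upper bounds of {Z, Q}: B, G, J, Q, W.
The least among these is Q.

Q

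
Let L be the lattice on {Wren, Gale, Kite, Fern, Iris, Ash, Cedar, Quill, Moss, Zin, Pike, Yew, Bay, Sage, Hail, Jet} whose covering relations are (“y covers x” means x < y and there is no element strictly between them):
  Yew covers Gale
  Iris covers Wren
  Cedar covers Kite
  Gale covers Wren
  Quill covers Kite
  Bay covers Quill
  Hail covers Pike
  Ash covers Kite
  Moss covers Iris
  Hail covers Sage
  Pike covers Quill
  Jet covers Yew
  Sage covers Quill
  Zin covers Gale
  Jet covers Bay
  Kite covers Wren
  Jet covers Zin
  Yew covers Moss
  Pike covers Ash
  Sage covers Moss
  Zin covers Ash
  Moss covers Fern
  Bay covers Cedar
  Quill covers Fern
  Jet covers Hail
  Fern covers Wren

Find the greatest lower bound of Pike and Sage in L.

Quill

Common lower bounds of {Pike, Sage}: Fern, Kite, Quill, Wren.
The greatest among these is Quill.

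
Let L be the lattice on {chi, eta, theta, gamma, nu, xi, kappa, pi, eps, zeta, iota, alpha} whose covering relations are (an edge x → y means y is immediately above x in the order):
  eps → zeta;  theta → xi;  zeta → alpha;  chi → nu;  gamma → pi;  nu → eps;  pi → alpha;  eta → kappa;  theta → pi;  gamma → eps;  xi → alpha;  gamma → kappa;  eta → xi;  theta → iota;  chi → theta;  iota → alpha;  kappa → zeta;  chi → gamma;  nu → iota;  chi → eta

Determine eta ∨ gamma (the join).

kappa

Common upper bounds of {eta, gamma}: alpha, kappa, zeta.
The least among these is kappa.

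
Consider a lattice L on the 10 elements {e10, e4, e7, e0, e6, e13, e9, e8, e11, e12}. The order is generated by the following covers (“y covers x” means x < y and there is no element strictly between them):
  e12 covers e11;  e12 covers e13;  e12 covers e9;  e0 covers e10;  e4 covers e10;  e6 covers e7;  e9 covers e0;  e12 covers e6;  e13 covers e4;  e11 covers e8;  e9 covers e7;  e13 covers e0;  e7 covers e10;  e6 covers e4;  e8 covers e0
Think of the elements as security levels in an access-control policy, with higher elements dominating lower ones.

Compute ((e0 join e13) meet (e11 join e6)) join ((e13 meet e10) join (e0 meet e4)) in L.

e13

e0 ∨ e13 = e13
e11 ∨ e6 = e12
e13 ∧ e12 = e13
e13 ∧ e10 = e10
e0 ∧ e4 = e10
e10 ∨ e10 = e10
e13 ∨ e10 = e13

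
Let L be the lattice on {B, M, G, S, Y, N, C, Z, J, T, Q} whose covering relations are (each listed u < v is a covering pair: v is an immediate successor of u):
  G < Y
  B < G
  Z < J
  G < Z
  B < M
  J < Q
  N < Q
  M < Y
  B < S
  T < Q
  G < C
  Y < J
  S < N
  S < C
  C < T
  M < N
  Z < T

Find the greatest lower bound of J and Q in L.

J

Common lower bounds of {J, Q}: B, G, J, M, Y, Z.
The greatest among these is J.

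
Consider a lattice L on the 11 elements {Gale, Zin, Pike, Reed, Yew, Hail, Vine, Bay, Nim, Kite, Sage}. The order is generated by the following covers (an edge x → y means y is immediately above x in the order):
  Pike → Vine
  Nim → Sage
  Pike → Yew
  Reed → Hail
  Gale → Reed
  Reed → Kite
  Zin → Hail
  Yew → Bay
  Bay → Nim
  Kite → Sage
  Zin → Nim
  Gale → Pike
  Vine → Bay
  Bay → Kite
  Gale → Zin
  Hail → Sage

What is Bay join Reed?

Kite

Common upper bounds of {Bay, Reed}: Kite, Sage.
The least among these is Kite.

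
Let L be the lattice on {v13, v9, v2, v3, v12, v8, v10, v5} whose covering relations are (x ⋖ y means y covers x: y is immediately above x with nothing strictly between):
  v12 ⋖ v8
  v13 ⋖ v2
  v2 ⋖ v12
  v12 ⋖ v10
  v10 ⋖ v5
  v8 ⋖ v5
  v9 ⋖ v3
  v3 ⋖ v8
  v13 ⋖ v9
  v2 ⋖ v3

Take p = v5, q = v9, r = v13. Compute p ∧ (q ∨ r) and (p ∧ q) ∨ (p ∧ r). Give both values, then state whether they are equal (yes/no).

v9; v9; yes

q ∨ r = v9, so p ∧ (q ∨ r) = v5 ∧ v9 = v9.
p ∧ q = v9 and p ∧ r = v13, so (p ∧ q) ∨ (p ∧ r) = v9 ∨ v13 = v9.
Equal: yes.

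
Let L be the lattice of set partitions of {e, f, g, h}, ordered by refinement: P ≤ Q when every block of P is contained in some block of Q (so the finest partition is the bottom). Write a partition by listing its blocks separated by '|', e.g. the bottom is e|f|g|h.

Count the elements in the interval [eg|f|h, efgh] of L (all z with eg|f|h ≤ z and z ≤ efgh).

5

The interval [eg|f|h, efgh] = {efgh, efg|h, egh|f, eg|fh, eg|f|h}, which has 5 elements.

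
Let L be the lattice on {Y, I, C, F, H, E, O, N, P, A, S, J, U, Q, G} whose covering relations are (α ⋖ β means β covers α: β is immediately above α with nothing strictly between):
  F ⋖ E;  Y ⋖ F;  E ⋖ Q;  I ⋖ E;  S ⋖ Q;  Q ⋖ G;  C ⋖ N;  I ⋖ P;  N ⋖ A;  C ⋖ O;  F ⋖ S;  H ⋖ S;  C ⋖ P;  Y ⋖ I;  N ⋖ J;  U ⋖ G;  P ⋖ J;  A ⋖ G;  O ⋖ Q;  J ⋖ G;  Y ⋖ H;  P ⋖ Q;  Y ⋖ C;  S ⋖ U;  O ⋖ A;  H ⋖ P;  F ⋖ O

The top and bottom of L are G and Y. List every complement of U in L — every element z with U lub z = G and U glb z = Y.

Need z with U ∨ z = G and U ∧ z = Y.
Checking each element gives: C, I, N.

C, I, N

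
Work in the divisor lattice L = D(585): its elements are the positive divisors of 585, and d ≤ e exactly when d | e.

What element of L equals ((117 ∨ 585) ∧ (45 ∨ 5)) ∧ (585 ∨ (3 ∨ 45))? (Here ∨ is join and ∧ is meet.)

45

117 ∨ 585 = 585
45 ∨ 5 = 45
585 ∧ 45 = 45
3 ∨ 45 = 45
585 ∨ 45 = 585
45 ∧ 585 = 45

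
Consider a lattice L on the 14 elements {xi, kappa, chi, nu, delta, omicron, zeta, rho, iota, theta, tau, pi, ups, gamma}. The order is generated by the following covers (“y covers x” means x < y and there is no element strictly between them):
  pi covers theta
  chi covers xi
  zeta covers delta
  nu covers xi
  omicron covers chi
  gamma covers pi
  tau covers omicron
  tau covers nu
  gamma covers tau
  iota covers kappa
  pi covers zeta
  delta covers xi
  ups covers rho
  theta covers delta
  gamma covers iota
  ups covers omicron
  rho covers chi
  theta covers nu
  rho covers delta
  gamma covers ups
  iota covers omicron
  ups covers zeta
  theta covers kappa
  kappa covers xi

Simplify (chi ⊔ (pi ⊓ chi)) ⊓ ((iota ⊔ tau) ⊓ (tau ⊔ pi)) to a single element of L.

pi ∧ chi = xi
chi ∨ xi = chi
iota ∨ tau = gamma
tau ∨ pi = gamma
gamma ∧ gamma = gamma
chi ∧ gamma = chi

chi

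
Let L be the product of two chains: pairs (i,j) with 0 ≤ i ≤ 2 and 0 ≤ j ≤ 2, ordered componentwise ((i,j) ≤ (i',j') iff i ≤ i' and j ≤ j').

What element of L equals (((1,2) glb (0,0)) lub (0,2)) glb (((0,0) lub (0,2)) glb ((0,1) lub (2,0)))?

(0,1)

(1,2) ∧ (0,0) = (0,0)
(0,0) ∨ (0,2) = (0,2)
(0,0) ∨ (0,2) = (0,2)
(0,1) ∨ (2,0) = (2,1)
(0,2) ∧ (2,1) = (0,1)
(0,2) ∧ (0,1) = (0,1)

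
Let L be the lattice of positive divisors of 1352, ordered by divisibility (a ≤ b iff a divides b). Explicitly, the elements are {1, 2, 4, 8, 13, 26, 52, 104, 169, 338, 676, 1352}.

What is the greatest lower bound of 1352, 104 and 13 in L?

13

Common lower bounds of {1352, 104, 13}: 1, 13.
The greatest among these is 13.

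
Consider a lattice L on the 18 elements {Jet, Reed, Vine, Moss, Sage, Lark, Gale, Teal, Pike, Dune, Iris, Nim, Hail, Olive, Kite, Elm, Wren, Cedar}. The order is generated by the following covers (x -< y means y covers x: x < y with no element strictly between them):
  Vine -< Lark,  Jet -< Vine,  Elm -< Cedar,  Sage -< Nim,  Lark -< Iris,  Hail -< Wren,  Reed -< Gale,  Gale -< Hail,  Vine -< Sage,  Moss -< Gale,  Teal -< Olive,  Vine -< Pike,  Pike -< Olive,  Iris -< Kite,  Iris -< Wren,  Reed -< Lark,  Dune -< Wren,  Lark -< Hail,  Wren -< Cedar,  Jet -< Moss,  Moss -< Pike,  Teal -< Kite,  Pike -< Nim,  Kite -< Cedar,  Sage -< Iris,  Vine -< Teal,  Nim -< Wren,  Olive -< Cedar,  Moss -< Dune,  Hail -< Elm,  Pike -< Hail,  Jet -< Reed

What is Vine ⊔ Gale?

Common upper bounds of {Vine, Gale}: Cedar, Elm, Hail, Wren.
The least among these is Hail.

Hail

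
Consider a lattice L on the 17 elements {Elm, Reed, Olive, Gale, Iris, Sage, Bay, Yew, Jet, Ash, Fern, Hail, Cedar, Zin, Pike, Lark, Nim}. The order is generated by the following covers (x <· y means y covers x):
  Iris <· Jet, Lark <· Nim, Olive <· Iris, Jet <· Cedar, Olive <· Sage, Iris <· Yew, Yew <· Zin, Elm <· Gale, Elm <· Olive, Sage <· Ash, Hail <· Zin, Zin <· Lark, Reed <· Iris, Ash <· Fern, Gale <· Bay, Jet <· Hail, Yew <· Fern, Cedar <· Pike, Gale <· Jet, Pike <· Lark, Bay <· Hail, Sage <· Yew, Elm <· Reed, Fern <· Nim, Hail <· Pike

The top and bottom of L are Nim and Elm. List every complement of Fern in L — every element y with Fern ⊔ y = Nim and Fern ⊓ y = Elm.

Bay, Gale

Need y with Fern ∨ y = Nim and Fern ∧ y = Elm.
Checking each element gives: Bay, Gale.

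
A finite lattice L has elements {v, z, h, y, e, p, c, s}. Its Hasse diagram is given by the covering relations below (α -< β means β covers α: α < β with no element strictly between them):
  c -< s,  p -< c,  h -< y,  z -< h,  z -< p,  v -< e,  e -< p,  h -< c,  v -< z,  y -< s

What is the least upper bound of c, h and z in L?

c

Common upper bounds of {c, h, z}: c, s.
The least among these is c.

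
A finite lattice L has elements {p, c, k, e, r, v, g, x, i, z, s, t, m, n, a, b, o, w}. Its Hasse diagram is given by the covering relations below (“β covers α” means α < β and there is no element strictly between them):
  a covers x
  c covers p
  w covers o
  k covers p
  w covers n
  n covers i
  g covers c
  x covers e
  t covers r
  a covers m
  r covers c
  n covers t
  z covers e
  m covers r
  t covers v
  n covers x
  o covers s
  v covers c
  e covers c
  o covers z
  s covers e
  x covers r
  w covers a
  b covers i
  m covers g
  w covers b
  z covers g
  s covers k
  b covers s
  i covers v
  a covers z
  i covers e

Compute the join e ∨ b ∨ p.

Common upper bounds of {e, b, p}: b, w.
The least among these is b.

b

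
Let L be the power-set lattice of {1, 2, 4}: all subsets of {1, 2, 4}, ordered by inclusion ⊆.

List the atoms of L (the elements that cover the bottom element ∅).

{1}, {2}, {4}

The atoms are exactly the elements that cover ∅: {1}, {2}, {4}.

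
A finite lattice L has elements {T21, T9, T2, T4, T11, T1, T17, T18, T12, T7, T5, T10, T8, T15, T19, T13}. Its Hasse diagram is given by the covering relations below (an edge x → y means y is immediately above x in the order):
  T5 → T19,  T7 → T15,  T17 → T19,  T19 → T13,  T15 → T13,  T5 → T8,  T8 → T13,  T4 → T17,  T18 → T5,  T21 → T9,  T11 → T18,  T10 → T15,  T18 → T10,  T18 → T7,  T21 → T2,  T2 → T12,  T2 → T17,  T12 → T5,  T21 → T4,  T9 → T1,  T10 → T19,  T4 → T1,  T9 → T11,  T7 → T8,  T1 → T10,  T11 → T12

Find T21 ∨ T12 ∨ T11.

Common upper bounds of {T21, T12, T11}: T12, T13, T19, T5, T8.
The least among these is T12.

T12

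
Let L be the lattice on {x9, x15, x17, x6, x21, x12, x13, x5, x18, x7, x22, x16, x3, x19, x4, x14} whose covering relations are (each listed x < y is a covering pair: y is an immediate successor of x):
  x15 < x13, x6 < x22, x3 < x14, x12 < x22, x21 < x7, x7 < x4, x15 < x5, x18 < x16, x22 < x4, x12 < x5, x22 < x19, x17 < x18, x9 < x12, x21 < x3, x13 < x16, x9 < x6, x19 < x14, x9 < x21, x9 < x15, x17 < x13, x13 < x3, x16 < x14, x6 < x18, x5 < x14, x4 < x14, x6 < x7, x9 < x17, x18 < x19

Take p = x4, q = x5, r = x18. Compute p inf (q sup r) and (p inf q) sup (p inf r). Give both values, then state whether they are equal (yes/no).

q sup r = x14, so p inf (q sup r) = x4 inf x14 = x4.
p inf q = x12 and p inf r = x6, so (p inf q) sup (p inf r) = x12 sup x6 = x22.
Equal: no.

x4; x22; no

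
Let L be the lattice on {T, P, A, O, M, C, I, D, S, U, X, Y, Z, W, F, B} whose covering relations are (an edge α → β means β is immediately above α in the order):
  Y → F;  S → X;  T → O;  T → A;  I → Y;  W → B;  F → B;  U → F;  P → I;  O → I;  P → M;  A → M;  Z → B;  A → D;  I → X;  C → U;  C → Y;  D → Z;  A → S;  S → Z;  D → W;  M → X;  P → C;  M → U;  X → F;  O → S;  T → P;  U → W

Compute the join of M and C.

Common upper bounds of {M, C}: B, F, U, W.
The least among these is U.

U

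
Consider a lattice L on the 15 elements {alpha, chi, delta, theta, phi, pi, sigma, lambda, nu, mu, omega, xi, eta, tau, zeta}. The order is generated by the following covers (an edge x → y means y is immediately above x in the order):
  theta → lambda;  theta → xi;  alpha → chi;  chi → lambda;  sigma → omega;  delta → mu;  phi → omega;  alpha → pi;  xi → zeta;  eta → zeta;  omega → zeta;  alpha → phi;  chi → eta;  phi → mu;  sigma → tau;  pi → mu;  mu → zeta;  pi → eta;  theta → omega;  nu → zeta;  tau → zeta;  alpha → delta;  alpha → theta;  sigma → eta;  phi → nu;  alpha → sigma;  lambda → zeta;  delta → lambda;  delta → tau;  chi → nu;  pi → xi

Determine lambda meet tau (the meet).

Common lower bounds of {lambda, tau}: alpha, delta.
The greatest among these is delta.

delta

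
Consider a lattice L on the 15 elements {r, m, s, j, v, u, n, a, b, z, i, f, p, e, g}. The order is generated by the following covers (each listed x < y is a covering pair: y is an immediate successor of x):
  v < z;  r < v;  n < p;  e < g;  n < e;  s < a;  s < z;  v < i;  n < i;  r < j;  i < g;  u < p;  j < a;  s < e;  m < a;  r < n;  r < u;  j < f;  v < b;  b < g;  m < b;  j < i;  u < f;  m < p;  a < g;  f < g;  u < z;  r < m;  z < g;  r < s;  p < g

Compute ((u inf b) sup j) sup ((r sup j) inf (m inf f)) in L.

j

u ∧ b = r
r ∨ j = j
r ∨ j = j
m ∧ f = r
j ∧ r = r
j ∨ r = j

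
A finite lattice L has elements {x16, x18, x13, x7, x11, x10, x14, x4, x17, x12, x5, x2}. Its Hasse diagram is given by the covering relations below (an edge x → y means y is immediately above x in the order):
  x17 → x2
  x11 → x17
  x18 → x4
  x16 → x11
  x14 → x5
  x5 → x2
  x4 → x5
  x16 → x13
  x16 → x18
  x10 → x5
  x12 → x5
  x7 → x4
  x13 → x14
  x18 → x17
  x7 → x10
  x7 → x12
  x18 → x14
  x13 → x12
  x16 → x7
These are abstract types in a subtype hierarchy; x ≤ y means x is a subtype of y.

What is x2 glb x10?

Common lower bounds of {x2, x10}: x10, x16, x7.
The greatest among these is x10.

x10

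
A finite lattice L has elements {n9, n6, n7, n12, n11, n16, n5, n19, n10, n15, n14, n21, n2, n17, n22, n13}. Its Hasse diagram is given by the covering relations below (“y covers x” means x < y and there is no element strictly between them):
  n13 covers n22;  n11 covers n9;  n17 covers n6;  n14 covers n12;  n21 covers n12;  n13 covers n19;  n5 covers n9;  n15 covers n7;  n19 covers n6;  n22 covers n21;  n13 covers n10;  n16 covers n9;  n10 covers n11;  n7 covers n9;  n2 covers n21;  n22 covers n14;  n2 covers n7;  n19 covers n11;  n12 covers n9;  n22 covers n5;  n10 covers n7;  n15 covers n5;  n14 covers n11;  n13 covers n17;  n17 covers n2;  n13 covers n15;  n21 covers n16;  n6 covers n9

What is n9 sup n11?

n11

Common upper bounds of {n9, n11}: n10, n11, n13, n14, n19, n22.
The least among these is n11.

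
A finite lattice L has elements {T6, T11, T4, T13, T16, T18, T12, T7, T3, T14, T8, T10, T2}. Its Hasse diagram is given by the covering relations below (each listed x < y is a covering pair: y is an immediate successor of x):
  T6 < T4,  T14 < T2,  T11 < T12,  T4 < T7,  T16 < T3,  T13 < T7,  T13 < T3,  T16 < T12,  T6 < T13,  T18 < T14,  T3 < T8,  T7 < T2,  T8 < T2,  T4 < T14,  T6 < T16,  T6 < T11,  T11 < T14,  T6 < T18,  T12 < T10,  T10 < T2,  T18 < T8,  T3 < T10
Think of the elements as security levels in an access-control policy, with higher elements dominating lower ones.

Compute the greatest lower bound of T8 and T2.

Common lower bounds of {T8, T2}: T13, T16, T18, T3, T6, T8.
The greatest among these is T8.

T8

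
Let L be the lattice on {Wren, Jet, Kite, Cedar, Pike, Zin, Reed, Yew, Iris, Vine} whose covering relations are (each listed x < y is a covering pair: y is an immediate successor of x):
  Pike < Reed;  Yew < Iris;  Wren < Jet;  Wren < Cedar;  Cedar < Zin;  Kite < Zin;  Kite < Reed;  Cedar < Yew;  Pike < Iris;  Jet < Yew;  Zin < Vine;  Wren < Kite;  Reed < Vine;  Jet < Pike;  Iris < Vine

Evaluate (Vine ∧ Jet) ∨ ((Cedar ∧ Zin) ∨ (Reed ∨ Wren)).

Vine ∧ Jet = Jet
Cedar ∧ Zin = Cedar
Reed ∨ Wren = Reed
Cedar ∨ Reed = Vine
Jet ∨ Vine = Vine

Vine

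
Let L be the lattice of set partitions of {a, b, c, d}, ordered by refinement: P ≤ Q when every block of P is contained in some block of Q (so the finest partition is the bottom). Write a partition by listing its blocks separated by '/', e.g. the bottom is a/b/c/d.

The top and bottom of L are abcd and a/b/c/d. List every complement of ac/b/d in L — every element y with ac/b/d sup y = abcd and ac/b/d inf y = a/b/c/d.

a/bcd, ab/cd, abd/c, ad/bc

Need y with ac/b/d ∨ y = abcd and ac/b/d ∧ y = a/b/c/d.
Checking each element gives: a/bcd, ab/cd, abd/c, ad/bc.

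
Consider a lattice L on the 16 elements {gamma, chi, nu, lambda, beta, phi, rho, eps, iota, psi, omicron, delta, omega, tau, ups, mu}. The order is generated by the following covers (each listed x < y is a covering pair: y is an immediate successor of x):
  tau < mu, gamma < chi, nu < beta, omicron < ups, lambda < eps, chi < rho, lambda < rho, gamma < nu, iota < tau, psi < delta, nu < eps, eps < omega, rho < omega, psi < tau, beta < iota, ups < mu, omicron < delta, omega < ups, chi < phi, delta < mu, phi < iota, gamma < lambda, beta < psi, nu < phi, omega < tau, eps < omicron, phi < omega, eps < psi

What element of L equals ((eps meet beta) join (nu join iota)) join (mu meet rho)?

eps ∧ beta = nu
nu ∨ iota = iota
nu ∨ iota = iota
mu ∧ rho = rho
iota ∨ rho = tau

tau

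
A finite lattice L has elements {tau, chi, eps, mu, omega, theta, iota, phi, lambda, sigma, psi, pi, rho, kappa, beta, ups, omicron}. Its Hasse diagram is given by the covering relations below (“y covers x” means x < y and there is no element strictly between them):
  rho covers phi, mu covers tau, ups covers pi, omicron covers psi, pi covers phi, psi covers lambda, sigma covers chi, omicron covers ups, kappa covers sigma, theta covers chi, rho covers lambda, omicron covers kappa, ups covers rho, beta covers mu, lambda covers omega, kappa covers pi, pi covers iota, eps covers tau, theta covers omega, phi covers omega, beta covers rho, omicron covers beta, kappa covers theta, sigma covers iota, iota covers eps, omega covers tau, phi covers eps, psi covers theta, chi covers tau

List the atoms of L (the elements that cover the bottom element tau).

chi, eps, mu, omega

The atoms are exactly the elements that cover tau: chi, eps, mu, omega.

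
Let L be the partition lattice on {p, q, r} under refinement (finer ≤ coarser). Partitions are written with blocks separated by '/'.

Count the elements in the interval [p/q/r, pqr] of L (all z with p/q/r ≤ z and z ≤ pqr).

5

The interval [p/q/r, pqr] = {p/q/r, p/qr, pq/r, pqr, pr/q}, which has 5 elements.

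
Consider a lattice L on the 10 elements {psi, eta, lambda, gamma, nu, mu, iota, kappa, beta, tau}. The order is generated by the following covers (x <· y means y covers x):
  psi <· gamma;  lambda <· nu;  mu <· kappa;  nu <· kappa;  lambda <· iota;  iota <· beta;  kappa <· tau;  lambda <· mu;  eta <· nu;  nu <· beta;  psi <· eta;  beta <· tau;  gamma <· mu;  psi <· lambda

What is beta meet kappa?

nu

Common lower bounds of {beta, kappa}: eta, lambda, nu, psi.
The greatest among these is nu.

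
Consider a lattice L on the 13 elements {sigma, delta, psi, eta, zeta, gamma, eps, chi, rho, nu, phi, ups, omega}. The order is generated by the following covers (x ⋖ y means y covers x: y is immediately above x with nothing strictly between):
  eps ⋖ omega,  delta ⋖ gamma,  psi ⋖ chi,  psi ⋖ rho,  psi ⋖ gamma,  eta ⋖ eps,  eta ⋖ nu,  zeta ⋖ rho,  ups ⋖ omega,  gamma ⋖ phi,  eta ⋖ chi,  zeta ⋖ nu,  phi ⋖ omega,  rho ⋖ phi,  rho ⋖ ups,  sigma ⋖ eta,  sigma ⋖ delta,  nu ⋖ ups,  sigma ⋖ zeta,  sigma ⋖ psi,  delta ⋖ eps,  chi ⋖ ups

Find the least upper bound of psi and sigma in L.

Common upper bounds of {psi, sigma}: chi, gamma, omega, phi, psi, rho, ups.
The least among these is psi.

psi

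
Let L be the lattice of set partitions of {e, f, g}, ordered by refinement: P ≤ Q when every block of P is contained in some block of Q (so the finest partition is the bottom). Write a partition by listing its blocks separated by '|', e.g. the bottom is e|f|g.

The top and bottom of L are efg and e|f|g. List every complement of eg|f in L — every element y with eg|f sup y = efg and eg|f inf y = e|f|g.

ef|g, e|fg

Need y with eg|f ∨ y = efg and eg|f ∧ y = e|f|g.
Checking each element gives: ef|g, e|fg.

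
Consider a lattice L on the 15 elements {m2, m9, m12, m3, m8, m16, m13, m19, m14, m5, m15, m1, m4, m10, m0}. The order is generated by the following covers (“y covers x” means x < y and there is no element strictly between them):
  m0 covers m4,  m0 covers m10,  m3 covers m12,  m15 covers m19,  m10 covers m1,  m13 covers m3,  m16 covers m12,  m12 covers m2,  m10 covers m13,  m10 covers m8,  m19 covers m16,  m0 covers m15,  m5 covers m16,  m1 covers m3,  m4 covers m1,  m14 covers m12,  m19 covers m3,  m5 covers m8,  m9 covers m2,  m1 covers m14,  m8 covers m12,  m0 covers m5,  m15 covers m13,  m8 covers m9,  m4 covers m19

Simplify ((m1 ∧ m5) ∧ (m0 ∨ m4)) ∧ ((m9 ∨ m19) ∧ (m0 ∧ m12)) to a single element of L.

m12

m1 ∧ m5 = m12
m0 ∨ m4 = m0
m12 ∧ m0 = m12
m9 ∨ m19 = m0
m0 ∧ m12 = m12
m0 ∧ m12 = m12
m12 ∧ m12 = m12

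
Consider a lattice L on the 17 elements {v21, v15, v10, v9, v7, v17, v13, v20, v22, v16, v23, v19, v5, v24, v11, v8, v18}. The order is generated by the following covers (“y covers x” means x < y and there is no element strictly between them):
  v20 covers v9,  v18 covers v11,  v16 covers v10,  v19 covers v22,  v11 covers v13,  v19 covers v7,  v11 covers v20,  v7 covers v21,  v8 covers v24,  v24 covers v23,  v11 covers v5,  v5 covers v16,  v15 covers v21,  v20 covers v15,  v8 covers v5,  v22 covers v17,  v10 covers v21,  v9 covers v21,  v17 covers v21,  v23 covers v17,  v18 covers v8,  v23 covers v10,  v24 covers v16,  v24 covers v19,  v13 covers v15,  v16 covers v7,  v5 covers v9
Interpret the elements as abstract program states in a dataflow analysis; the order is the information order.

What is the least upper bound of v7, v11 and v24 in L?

v18

Common upper bounds of {v7, v11, v24}: v18.
The least among these is v18.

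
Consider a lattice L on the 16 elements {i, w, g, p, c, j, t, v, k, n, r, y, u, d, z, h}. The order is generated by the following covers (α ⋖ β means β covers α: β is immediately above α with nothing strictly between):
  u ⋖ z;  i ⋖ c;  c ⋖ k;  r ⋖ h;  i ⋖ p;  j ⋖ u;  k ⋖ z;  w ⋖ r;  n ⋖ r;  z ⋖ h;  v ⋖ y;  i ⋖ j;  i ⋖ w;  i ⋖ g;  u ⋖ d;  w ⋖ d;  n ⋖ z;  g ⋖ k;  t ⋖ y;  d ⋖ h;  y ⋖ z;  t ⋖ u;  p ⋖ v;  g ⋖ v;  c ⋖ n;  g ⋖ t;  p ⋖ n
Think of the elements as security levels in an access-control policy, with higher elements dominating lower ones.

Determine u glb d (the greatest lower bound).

u

Common lower bounds of {u, d}: g, i, j, t, u.
The greatest among these is u.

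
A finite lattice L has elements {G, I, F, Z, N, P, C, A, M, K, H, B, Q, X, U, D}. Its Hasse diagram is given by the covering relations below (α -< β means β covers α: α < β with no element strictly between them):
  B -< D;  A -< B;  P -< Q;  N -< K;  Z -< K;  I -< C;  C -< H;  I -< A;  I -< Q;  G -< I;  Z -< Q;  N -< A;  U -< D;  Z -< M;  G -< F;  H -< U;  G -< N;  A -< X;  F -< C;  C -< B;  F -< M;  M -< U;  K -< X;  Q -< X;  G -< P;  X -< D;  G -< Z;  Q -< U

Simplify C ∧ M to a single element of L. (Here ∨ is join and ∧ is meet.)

C ∧ M = F

F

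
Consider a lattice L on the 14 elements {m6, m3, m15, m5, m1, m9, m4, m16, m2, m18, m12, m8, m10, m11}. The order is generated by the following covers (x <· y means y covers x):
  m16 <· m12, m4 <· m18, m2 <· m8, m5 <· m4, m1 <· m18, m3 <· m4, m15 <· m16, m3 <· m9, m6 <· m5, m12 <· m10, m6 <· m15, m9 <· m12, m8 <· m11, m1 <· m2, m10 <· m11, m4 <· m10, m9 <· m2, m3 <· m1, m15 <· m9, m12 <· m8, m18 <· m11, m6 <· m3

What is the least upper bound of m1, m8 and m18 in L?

Common upper bounds of {m1, m8, m18}: m11.
The least among these is m11.

m11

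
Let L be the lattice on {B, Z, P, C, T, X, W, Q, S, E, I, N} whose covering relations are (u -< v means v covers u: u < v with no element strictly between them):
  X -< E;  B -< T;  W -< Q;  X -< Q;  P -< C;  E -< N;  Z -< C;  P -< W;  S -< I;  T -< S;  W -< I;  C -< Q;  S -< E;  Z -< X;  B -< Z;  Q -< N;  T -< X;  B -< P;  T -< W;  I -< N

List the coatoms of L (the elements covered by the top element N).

The coatoms are exactly the elements covered by N: E, I, Q.

E, I, Q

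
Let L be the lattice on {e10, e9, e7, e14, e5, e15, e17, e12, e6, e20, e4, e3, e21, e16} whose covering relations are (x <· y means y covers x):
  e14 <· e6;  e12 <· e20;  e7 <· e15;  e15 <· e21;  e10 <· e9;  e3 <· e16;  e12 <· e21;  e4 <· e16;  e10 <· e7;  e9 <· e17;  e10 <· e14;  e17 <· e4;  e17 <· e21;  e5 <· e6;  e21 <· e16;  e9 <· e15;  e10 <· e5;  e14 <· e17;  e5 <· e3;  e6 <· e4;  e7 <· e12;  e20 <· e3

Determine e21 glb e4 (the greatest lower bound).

e17

Common lower bounds of {e21, e4}: e10, e14, e17, e9.
The greatest among these is e17.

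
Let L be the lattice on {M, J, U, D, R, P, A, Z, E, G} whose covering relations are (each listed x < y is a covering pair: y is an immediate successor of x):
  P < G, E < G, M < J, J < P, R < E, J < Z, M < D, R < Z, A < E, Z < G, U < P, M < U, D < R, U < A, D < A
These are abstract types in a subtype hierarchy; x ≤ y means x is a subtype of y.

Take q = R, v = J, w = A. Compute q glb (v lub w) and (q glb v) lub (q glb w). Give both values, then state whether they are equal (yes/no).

v lub w = G, so q glb (v lub w) = R glb G = R.
q glb v = M and q glb w = D, so (q glb v) lub (q glb w) = M lub D = D.
Equal: no.

R; D; no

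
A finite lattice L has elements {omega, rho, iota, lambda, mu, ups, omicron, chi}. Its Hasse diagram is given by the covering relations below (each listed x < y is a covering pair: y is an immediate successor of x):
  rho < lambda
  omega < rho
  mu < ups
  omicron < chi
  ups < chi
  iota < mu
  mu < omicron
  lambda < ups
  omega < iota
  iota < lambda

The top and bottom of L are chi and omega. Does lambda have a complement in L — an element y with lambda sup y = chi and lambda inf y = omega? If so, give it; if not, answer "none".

For every candidate y, either lambda ∨ y ≠ chi or lambda ∧ y ≠ omega; no complement exists.

none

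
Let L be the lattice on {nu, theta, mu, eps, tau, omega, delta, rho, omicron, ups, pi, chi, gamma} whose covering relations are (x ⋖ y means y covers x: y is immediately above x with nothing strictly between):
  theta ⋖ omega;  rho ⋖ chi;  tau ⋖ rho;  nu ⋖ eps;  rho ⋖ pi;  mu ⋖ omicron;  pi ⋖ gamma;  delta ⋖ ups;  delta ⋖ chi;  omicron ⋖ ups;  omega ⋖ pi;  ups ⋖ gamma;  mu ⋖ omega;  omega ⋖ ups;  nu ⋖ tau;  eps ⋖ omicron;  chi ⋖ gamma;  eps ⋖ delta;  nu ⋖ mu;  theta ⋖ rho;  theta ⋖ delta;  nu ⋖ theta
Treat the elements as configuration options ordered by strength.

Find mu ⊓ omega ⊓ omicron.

Common lower bounds of {mu, omega, omicron}: mu, nu.
The greatest among these is mu.

mu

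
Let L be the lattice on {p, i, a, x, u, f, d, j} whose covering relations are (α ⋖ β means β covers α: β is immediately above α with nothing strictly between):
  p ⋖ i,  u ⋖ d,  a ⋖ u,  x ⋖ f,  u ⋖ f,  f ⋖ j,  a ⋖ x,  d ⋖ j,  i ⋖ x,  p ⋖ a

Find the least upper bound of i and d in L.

j

Common upper bounds of {i, d}: j.
The least among these is j.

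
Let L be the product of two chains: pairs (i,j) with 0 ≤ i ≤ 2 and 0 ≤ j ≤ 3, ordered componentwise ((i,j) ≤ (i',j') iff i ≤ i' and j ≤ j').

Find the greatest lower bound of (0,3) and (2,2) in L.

(0,2)

In a product of chains, the meet is componentwise min, giving (0,2).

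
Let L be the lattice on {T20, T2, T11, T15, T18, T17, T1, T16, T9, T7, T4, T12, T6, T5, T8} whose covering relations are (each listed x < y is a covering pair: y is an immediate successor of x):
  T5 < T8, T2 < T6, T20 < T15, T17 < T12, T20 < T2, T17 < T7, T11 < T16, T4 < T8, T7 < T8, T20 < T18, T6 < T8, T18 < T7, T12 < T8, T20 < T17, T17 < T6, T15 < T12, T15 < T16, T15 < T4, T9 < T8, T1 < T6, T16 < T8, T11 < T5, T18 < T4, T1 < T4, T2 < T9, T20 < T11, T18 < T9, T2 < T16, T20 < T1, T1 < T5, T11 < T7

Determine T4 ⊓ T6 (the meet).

T1

Common lower bounds of {T4, T6}: T1, T20.
The greatest among these is T1.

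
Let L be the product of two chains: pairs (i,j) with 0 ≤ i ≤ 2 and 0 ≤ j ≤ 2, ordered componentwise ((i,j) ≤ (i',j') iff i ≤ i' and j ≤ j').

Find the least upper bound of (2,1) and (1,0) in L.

(2,1)

Common upper bounds of {(2,1), (1,0)}: (2,1), (2,2).
The least among these is (2,1).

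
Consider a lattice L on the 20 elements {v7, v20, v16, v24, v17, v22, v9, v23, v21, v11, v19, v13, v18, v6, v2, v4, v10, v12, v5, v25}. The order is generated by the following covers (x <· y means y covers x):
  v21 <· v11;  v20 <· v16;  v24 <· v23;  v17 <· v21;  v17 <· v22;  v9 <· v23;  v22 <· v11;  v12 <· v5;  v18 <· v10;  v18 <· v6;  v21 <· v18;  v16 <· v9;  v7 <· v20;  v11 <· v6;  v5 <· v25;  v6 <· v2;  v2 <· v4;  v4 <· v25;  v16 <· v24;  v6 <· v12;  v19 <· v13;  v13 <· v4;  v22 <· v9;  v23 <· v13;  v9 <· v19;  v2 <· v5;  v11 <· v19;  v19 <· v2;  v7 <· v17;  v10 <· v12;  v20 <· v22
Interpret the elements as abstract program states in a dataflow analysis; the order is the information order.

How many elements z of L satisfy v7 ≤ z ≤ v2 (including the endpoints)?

The interval [v7, v2] = {v11, v16, v17, v18, v19, v2, v20, v21, v22, v6, v7, v9}, which has 12 elements.

12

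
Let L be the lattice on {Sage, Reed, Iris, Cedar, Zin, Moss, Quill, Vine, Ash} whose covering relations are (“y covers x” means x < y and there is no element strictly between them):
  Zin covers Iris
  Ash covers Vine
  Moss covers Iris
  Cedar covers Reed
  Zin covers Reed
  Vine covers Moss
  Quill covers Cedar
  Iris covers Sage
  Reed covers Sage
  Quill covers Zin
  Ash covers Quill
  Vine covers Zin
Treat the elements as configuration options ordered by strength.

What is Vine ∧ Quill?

Zin

Common lower bounds of {Vine, Quill}: Iris, Reed, Sage, Zin.
The greatest among these is Zin.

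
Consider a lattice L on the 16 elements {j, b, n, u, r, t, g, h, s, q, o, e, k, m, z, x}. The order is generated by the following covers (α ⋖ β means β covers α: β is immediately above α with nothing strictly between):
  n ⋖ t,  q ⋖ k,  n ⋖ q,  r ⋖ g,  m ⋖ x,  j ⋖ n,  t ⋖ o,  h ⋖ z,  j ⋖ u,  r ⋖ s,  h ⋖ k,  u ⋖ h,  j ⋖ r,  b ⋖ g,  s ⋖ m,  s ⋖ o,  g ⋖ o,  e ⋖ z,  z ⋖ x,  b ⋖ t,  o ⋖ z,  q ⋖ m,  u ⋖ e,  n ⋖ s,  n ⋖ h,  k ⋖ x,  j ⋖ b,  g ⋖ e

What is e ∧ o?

g

Common lower bounds of {e, o}: b, g, j, r.
The greatest among these is g.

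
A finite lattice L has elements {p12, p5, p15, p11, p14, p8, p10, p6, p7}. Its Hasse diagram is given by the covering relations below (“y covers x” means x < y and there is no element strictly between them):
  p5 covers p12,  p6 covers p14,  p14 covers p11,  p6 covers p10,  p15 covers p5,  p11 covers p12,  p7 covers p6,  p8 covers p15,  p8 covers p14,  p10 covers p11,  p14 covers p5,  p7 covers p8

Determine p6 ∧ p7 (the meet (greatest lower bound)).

Common lower bounds of {p6, p7}: p10, p11, p12, p14, p5, p6.
The greatest among these is p6.

p6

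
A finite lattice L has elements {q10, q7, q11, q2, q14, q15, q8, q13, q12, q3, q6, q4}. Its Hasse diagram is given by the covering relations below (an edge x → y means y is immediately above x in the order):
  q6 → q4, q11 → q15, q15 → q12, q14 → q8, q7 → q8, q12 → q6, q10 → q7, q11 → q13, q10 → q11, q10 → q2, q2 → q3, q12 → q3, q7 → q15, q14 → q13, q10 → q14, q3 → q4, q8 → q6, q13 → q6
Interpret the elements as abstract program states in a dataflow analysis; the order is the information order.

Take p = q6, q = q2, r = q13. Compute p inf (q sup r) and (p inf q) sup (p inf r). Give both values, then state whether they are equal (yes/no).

q sup r = q4, so p inf (q sup r) = q6 inf q4 = q6.
p inf q = q10 and p inf r = q13, so (p inf q) sup (p inf r) = q10 sup q13 = q13.
Equal: no.

q6; q13; no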